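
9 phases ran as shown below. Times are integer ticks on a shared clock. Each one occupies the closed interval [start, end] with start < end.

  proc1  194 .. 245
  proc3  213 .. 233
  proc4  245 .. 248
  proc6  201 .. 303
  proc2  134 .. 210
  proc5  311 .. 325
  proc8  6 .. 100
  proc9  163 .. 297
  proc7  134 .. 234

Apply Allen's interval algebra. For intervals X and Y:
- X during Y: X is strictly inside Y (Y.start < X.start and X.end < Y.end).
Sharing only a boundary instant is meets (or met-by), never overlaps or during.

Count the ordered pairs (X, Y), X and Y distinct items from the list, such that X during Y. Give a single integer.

Checking all 72 ordered pairs for relation 'during'; matching pairs in alphabetical order:
(proc1, proc9): proc1 during proc9 ✓
(proc3, proc1): proc3 during proc1 ✓
(proc3, proc6): proc3 during proc6 ✓
(proc3, proc7): proc3 during proc7 ✓
(proc3, proc9): proc3 during proc9 ✓
(proc4, proc6): proc4 during proc6 ✓
(proc4, proc9): proc4 during proc9 ✓
Count: 7.

7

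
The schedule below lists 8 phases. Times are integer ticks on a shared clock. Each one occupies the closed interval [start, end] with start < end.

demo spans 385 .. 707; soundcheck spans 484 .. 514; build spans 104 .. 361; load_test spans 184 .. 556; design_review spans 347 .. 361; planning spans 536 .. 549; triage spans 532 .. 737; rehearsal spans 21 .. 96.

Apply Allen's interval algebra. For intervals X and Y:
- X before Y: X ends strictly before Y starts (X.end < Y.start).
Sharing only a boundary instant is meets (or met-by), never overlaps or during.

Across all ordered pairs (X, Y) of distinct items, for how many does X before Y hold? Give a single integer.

Checking all 56 ordered pairs for relation 'before'; matching pairs in alphabetical order:
(build, demo): build before demo ✓
(build, planning): build before planning ✓
(build, soundcheck): build before soundcheck ✓
(build, triage): build before triage ✓
(design_review, demo): design_review before demo ✓
(design_review, planning): design_review before planning ✓
(design_review, soundcheck): design_review before soundcheck ✓
(design_review, triage): design_review before triage ✓
(rehearsal, build): rehearsal before build ✓
(rehearsal, demo): rehearsal before demo ✓
(rehearsal, design_review): rehearsal before design_review ✓
(rehearsal, load_test): rehearsal before load_test ✓
(rehearsal, planning): rehearsal before planning ✓
(rehearsal, soundcheck): rehearsal before soundcheck ✓
(rehearsal, triage): rehearsal before triage ✓
(soundcheck, planning): soundcheck before planning ✓
(soundcheck, triage): soundcheck before triage ✓
Count: 17.

17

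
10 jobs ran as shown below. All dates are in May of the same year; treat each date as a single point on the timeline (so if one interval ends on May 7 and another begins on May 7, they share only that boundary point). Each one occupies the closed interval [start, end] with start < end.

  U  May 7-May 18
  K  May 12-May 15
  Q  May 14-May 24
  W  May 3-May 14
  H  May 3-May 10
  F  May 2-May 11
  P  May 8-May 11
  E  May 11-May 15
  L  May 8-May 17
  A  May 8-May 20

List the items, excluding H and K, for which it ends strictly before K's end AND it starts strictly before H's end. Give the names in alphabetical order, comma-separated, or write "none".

F, P, W

Conditions: its end is strictly before K's end (X.end < May 15) AND its start is strictly before H's end (X.start < May 10).
A: end May 20 < May 15? ✗; start May 8 < May 10? ✓ → no.
E: end May 15 < May 15? ✗; start May 11 < May 10? ✗ → no.
F: end May 11 < May 15? ✓; start May 2 < May 10? ✓ → yes.
L: end May 17 < May 15? ✗; start May 8 < May 10? ✓ → no.
P: end May 11 < May 15? ✓; start May 8 < May 10? ✓ → yes.
Q: end May 24 < May 15? ✗; start May 14 < May 10? ✗ → no.
U: end May 18 < May 15? ✗; start May 7 < May 10? ✓ → no.
W: end May 14 < May 15? ✓; start May 3 < May 10? ✓ → yes.
Result: F, P, W.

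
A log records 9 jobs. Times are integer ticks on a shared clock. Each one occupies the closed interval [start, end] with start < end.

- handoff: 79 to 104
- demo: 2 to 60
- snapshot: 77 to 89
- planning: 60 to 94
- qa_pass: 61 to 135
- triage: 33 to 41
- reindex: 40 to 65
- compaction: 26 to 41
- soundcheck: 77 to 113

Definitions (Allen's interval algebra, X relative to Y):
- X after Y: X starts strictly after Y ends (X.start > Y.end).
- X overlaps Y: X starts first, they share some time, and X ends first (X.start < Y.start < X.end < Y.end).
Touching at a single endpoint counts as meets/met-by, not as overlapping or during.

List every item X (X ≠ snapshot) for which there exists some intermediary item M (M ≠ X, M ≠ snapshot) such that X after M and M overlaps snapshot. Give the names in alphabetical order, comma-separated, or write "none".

none

Target snapshot = [77, 89].
Intermediaries M with M overlaps snapshot: none.
Union: none.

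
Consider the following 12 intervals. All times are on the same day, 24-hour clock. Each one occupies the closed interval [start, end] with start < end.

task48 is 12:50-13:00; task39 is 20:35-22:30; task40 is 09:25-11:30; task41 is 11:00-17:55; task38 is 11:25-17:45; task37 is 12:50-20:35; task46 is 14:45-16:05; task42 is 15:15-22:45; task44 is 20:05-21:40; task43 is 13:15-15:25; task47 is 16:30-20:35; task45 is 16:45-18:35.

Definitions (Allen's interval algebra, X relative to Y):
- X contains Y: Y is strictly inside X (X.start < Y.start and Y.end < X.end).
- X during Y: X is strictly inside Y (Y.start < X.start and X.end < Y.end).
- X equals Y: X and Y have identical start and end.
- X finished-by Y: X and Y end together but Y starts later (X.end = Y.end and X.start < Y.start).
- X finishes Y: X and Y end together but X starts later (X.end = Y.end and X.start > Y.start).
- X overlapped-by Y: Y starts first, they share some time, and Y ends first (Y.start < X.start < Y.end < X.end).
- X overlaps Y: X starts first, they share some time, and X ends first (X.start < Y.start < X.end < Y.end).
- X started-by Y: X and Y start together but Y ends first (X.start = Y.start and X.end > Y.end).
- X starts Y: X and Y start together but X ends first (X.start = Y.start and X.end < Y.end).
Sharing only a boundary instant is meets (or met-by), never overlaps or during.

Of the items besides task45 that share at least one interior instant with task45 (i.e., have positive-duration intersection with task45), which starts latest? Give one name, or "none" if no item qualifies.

Target task45 = [16:45, 18:35].
task37 [12:50, 20:35] → contains → candidate.
task38 [11:25, 17:45] → overlaps → candidate.
task39 [20:35, 22:30] → after → excluded.
task40 [09:25, 11:30] → before → excluded.
task41 [11:00, 17:55] → overlaps → candidate.
task42 [15:15, 22:45] → contains → candidate.
task43 [13:15, 15:25] → before → excluded.
task44 [20:05, 21:40] → after → excluded.
task46 [14:45, 16:05] → before → excluded.
task47 [16:30, 20:35] → contains → candidate.
task48 [12:50, 13:00] → before → excluded.
Among candidates, latest start is 16:30 → task47.

task47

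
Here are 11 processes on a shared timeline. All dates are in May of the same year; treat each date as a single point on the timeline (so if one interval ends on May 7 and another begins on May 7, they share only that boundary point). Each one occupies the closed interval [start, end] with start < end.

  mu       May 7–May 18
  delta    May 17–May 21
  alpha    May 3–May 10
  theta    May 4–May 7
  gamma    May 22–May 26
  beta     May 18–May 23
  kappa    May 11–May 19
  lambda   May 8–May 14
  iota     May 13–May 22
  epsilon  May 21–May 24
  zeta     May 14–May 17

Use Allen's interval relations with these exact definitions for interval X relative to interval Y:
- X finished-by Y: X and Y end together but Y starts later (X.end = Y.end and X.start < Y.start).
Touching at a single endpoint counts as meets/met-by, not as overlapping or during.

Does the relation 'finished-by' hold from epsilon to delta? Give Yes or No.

epsilon = [May 21, May 24], delta = [May 17, May 21].
Actual relation of epsilon to delta: met-by.
Asked whether 'finished-by' holds → No.

No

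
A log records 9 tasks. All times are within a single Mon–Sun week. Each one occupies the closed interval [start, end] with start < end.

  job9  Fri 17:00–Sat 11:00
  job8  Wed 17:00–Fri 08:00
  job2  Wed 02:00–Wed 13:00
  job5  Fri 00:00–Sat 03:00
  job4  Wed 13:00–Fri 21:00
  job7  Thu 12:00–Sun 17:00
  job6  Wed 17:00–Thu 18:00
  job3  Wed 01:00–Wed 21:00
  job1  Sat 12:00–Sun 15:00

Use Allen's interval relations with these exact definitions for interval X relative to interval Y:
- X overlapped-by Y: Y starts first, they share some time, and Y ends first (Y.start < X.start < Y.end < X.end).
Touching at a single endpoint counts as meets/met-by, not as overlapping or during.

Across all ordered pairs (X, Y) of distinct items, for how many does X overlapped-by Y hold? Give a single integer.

Checking all 72 ordered pairs for relation 'overlapped-by'; matching pairs in alphabetical order:
(job4, job3): job4 overlapped-by job3 ✓
(job5, job4): job5 overlapped-by job4 ✓
(job5, job8): job5 overlapped-by job8 ✓
(job6, job3): job6 overlapped-by job3 ✓
(job7, job4): job7 overlapped-by job4 ✓
(job7, job6): job7 overlapped-by job6 ✓
(job7, job8): job7 overlapped-by job8 ✓
(job8, job3): job8 overlapped-by job3 ✓
(job9, job4): job9 overlapped-by job4 ✓
(job9, job5): job9 overlapped-by job5 ✓
Count: 10.

10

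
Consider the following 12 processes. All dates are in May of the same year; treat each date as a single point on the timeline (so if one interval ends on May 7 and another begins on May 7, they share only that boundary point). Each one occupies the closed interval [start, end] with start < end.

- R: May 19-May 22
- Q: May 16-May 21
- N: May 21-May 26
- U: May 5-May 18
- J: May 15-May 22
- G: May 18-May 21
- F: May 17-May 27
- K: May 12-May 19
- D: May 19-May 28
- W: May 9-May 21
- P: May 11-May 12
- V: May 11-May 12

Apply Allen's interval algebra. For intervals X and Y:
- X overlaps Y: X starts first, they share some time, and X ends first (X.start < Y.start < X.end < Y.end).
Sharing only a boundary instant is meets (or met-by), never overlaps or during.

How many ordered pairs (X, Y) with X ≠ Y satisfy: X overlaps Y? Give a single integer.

23

Checking all 132 ordered pairs for relation 'overlaps'; matching pairs in alphabetical order:
(F, D): F overlaps D ✓
(G, D): G overlaps D ✓
(G, R): G overlaps R ✓
(J, D): J overlaps D ✓
(J, F): J overlaps F ✓
(J, N): J overlaps N ✓
(K, F): K overlaps F ✓
(K, G): K overlaps G ✓
(K, J): K overlaps J ✓
(K, Q): K overlaps Q ✓
(Q, D): Q overlaps D ✓
(Q, F): Q overlaps F ✓
(Q, R): Q overlaps R ✓
(R, N): R overlaps N ✓
(U, F): U overlaps F ✓
(U, J): U overlaps J ✓
(U, K): U overlaps K ✓
(U, Q): U overlaps Q ✓
(U, W): U overlaps W ✓
(W, D): W overlaps D ✓
(W, F): W overlaps F ✓
(W, J): W overlaps J ✓
(W, R): W overlaps R ✓
Count: 23.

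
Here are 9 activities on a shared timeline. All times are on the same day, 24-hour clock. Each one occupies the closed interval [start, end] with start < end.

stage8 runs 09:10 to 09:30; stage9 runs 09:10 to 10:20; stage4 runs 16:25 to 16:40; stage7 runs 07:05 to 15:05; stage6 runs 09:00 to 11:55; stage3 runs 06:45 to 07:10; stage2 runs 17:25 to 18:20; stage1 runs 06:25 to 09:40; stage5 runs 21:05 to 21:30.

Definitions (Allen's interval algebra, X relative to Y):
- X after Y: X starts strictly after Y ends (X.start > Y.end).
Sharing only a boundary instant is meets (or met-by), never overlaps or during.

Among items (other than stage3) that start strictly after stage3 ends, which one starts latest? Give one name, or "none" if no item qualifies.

Target stage3 = [06:45, 07:10].
stage1 [06:25, 09:40] → contains → excluded.
stage2 [17:25, 18:20] → after → candidate.
stage4 [16:25, 16:40] → after → candidate.
stage5 [21:05, 21:30] → after → candidate.
stage6 [09:00, 11:55] → after → candidate.
stage7 [07:05, 15:05] → overlapped-by → excluded.
stage8 [09:10, 09:30] → after → candidate.
stage9 [09:10, 10:20] → after → candidate.
Among candidates, latest start is 21:05 → stage5.

stage5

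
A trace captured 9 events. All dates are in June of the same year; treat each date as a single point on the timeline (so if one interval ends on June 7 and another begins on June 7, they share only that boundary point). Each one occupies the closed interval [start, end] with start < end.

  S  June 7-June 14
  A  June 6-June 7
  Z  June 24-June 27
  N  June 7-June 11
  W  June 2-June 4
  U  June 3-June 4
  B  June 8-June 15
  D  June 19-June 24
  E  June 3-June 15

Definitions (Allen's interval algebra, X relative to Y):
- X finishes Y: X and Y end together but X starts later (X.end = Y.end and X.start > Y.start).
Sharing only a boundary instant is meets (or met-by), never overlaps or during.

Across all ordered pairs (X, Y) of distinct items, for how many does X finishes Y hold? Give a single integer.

2

Checking all 72 ordered pairs for relation 'finishes'; matching pairs in alphabetical order:
(B, E): B finishes E ✓
(U, W): U finishes W ✓
Count: 2.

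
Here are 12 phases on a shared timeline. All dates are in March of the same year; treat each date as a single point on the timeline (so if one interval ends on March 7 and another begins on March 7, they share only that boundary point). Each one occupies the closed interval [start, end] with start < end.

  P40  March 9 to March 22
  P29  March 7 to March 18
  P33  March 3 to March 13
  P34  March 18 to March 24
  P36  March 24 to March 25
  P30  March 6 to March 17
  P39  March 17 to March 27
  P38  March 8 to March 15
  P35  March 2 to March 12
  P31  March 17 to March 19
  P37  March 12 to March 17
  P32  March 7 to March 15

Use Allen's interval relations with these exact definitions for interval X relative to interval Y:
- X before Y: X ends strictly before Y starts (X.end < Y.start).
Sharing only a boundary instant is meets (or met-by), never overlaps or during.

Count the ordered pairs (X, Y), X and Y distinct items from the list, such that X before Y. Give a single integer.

23

Checking all 132 ordered pairs for relation 'before'; matching pairs in alphabetical order:
(P29, P36): P29 before P36 ✓
(P30, P34): P30 before P34 ✓
(P30, P36): P30 before P36 ✓
(P31, P36): P31 before P36 ✓
(P32, P31): P32 before P31 ✓
(P32, P34): P32 before P34 ✓
(P32, P36): P32 before P36 ✓
(P32, P39): P32 before P39 ✓
(P33, P31): P33 before P31 ✓
(P33, P34): P33 before P34 ✓
(P33, P36): P33 before P36 ✓
(P33, P39): P33 before P39 ✓
(P35, P31): P35 before P31 ✓
(P35, P34): P35 before P34 ✓
(P35, P36): P35 before P36 ✓
(P35, P39): P35 before P39 ✓
(P37, P34): P37 before P34 ✓
(P37, P36): P37 before P36 ✓
(P38, P31): P38 before P31 ✓
(P38, P34): P38 before P34 ✓
(P38, P36): P38 before P36 ✓
(P38, P39): P38 before P39 ✓
(P40, P36): P40 before P36 ✓
Count: 23.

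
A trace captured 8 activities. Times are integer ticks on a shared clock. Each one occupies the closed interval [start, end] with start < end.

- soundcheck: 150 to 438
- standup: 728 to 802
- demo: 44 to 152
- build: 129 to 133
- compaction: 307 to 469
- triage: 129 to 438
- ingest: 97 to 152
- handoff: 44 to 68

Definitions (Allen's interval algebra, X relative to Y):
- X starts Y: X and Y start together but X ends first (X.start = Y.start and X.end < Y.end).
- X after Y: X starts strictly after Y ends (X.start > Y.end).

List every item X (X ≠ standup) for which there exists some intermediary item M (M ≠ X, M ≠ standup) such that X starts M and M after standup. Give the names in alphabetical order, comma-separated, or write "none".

none

Target standup = [728, 802].
Intermediaries M with M after standup: none.
Union: none.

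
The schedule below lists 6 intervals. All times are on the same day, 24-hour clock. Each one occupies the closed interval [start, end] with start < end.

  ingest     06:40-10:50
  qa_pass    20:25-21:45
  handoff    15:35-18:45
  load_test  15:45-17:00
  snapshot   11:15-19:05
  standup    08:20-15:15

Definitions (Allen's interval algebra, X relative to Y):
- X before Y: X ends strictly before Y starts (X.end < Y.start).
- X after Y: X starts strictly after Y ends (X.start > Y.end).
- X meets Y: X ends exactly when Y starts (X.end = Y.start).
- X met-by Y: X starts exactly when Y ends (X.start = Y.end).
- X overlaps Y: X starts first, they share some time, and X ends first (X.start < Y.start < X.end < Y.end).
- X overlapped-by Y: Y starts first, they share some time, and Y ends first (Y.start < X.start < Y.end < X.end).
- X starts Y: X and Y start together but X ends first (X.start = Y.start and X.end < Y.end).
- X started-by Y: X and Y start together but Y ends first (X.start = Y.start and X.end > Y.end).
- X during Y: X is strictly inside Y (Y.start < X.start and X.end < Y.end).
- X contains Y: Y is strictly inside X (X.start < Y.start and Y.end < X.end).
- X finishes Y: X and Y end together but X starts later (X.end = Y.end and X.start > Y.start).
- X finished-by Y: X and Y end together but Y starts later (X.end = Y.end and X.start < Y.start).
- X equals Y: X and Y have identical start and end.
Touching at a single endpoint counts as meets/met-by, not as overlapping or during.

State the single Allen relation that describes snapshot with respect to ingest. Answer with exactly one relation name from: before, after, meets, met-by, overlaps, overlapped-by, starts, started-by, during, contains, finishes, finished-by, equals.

after

snapshot = [11:15, 19:05]; ingest = [06:40, 10:50].
Compare endpoints: snapshot.start > ingest.start, snapshot.start > ingest.end, snapshot.end > ingest.start, snapshot.end > ingest.end.
That pattern is 'after'.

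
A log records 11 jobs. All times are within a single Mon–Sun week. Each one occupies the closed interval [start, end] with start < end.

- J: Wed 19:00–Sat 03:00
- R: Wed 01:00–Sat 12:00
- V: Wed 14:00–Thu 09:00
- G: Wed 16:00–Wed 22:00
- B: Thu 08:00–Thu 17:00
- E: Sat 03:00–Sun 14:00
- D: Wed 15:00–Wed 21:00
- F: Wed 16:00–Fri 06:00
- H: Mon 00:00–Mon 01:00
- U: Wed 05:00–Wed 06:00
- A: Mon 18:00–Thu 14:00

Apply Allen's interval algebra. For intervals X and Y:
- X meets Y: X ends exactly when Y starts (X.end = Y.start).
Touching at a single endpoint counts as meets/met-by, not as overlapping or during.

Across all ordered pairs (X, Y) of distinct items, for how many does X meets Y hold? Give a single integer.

Checking all 110 ordered pairs for relation 'meets'; matching pairs in alphabetical order:
(J, E): J meets E ✓
Count: 1.

1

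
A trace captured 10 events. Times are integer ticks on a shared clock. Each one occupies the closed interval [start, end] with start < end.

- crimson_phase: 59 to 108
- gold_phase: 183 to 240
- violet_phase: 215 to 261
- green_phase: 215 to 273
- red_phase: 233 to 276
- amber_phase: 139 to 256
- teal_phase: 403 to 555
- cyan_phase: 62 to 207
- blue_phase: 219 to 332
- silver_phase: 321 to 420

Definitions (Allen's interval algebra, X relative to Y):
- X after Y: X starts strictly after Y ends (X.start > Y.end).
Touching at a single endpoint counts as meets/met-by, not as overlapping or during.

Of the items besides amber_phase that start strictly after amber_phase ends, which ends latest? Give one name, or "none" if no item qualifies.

Target amber_phase = [139, 256].
blue_phase [219, 332] → overlapped-by → excluded.
crimson_phase [59, 108] → before → excluded.
cyan_phase [62, 207] → overlaps → excluded.
gold_phase [183, 240] → during → excluded.
green_phase [215, 273] → overlapped-by → excluded.
red_phase [233, 276] → overlapped-by → excluded.
silver_phase [321, 420] → after → candidate.
teal_phase [403, 555] → after → candidate.
violet_phase [215, 261] → overlapped-by → excluded.
Among candidates, latest end is 555 → teal_phase.

teal_phase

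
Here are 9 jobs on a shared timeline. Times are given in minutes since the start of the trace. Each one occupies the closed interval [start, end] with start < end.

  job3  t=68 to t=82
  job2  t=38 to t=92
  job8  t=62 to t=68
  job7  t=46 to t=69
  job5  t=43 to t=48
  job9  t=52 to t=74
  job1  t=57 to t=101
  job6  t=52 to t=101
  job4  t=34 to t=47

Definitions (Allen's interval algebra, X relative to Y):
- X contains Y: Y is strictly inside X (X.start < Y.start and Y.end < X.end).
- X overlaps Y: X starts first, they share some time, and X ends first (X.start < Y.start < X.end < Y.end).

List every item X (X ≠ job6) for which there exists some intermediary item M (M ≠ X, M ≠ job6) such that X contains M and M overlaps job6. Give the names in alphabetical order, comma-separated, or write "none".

Target job6 = [t=52, t=101].
Intermediaries M with M overlaps job6: job2, job7.
Via job2 — items with X contains job2: none.
Via job7 — items with X contains job7: job2.
Union: job2.

job2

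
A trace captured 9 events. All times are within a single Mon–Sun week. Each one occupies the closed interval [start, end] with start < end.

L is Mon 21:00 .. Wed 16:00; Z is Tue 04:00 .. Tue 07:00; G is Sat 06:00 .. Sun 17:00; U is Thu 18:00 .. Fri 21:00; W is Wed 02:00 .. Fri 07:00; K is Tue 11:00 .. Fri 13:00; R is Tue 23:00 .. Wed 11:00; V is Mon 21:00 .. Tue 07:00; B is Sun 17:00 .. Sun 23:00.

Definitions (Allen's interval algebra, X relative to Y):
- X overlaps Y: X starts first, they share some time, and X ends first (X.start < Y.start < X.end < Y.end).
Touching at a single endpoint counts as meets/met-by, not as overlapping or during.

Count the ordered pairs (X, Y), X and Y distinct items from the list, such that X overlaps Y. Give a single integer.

Checking all 72 ordered pairs for relation 'overlaps'; matching pairs in alphabetical order:
(K, U): K overlaps U ✓
(L, K): L overlaps K ✓
(L, W): L overlaps W ✓
(R, W): R overlaps W ✓
(W, U): W overlaps U ✓
Count: 5.

5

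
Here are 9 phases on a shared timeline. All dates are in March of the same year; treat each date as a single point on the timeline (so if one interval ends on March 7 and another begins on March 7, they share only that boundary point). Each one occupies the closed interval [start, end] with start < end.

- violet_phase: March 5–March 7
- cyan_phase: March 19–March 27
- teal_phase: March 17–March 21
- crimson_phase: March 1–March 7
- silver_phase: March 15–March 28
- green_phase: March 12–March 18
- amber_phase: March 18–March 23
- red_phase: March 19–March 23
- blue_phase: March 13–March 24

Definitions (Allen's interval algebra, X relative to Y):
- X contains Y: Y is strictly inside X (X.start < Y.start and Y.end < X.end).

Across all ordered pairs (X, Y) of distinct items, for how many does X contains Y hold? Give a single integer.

Checking all 72 ordered pairs for relation 'contains'; matching pairs in alphabetical order:
(blue_phase, amber_phase): blue_phase contains amber_phase ✓
(blue_phase, red_phase): blue_phase contains red_phase ✓
(blue_phase, teal_phase): blue_phase contains teal_phase ✓
(silver_phase, amber_phase): silver_phase contains amber_phase ✓
(silver_phase, cyan_phase): silver_phase contains cyan_phase ✓
(silver_phase, red_phase): silver_phase contains red_phase ✓
(silver_phase, teal_phase): silver_phase contains teal_phase ✓
Count: 7.

7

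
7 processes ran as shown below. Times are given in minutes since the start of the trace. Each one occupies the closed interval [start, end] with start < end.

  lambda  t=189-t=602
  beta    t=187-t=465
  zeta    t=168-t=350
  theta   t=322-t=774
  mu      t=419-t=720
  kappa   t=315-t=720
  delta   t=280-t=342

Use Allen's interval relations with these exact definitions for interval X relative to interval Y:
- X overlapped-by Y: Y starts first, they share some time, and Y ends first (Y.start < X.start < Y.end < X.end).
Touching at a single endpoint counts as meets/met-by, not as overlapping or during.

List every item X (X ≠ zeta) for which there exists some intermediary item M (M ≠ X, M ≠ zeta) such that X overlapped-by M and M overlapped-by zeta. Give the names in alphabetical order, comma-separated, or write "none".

kappa, lambda, mu, theta

Target zeta = [t=168, t=350].
Intermediaries M with M overlapped-by zeta: beta, kappa, lambda, theta.
Via beta — items with X overlapped-by beta: kappa, lambda, mu, theta.
Via kappa — items with X overlapped-by kappa: theta.
Via lambda — items with X overlapped-by lambda: kappa, mu, theta.
Via theta — items with X overlapped-by theta: none.
Union: kappa, lambda, mu, theta.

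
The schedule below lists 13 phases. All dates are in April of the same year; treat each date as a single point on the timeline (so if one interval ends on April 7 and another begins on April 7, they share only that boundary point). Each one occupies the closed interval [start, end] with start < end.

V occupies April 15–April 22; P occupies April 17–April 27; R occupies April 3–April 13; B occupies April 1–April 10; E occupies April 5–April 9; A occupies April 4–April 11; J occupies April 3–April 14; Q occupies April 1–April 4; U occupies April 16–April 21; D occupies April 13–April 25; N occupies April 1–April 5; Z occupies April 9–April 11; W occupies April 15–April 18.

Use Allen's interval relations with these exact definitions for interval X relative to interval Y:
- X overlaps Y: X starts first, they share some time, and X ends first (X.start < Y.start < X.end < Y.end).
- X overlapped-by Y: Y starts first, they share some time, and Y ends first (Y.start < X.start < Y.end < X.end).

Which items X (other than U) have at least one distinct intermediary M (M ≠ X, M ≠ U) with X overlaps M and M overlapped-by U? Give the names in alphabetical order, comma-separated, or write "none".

D, V, W

Target U = [April 16, April 21].
Intermediaries M with M overlapped-by U: P.
Via P — items with X overlaps P: D, V, W.
Union: D, V, W.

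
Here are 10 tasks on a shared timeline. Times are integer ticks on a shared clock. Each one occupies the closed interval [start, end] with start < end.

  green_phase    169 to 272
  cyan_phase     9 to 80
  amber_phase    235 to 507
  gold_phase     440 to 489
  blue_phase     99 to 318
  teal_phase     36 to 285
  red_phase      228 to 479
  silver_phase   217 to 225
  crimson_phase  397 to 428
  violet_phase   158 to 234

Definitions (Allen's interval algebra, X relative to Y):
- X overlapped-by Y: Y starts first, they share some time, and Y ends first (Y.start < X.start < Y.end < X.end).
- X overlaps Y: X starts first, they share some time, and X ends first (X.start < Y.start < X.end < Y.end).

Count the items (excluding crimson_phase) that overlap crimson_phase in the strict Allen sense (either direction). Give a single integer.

0

Target crimson_phase = [397, 428].
amber_phase [235, 507] → contains → no.
blue_phase [99, 318] → before → no.
cyan_phase [9, 80] → before → no.
gold_phase [440, 489] → after → no.
green_phase [169, 272] → before → no.
red_phase [228, 479] → contains → no.
silver_phase [217, 225] → before → no.
teal_phase [36, 285] → before → no.
violet_phase [158, 234] → before → no.
Total: 0.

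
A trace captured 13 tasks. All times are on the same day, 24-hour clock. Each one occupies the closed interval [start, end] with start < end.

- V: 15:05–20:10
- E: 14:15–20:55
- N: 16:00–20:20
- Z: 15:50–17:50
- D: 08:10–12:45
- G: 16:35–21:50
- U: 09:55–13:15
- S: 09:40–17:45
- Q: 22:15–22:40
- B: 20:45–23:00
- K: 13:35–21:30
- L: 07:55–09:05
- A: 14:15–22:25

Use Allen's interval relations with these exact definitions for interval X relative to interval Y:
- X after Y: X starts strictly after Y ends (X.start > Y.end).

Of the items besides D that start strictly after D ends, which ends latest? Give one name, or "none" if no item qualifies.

B

Target D = [08:10, 12:45].
A [14:15, 22:25] → after → candidate.
B [20:45, 23:00] → after → candidate.
E [14:15, 20:55] → after → candidate.
G [16:35, 21:50] → after → candidate.
K [13:35, 21:30] → after → candidate.
L [07:55, 09:05] → overlaps → excluded.
N [16:00, 20:20] → after → candidate.
Q [22:15, 22:40] → after → candidate.
S [09:40, 17:45] → overlapped-by → excluded.
U [09:55, 13:15] → overlapped-by → excluded.
V [15:05, 20:10] → after → candidate.
Z [15:50, 17:50] → after → candidate.
Among candidates, latest end is 23:00 → B.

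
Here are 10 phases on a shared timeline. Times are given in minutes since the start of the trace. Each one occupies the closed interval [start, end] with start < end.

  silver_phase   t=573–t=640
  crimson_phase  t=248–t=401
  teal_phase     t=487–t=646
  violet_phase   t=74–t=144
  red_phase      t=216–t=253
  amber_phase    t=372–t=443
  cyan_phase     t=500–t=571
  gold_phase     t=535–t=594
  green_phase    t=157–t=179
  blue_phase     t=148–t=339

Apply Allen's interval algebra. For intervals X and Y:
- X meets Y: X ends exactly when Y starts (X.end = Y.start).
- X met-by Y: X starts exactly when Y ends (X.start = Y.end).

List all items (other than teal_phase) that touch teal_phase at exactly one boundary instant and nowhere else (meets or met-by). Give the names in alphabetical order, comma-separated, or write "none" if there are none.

Target teal_phase = [t=487, t=646].
amber_phase [t=372, t=443] → before → no.
blue_phase [t=148, t=339] → before → no.
crimson_phase [t=248, t=401] → before → no.
cyan_phase [t=500, t=571] → during → no.
gold_phase [t=535, t=594] → during → no.
green_phase [t=157, t=179] → before → no.
red_phase [t=216, t=253] → before → no.
silver_phase [t=573, t=640] → during → no.
violet_phase [t=74, t=144] → before → no.
Result: none.

none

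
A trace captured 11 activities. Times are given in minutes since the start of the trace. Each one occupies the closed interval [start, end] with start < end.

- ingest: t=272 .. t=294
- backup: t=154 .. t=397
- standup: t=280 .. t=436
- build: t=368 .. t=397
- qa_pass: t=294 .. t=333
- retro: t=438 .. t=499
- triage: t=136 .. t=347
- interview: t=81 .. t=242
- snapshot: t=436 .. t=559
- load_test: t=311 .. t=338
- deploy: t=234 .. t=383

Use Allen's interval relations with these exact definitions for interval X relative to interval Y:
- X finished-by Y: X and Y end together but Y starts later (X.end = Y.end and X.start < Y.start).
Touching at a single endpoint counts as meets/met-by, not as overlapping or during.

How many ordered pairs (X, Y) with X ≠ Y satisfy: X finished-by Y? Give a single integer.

1

Checking all 110 ordered pairs for relation 'finished-by'; matching pairs in alphabetical order:
(backup, build): backup finished-by build ✓
Count: 1.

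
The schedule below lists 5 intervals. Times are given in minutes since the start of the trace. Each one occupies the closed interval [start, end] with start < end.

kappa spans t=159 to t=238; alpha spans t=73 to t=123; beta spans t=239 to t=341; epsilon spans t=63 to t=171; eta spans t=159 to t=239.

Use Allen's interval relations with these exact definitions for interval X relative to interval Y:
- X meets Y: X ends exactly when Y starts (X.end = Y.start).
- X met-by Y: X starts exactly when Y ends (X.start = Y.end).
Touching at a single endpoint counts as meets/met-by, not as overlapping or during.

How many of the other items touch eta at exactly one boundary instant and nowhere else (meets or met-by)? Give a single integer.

Target eta = [t=159, t=239].
alpha [t=73, t=123] → before → no.
beta [t=239, t=341] → met-by → counts.
epsilon [t=63, t=171] → overlaps → no.
kappa [t=159, t=238] → starts → no.
Total: 1.

1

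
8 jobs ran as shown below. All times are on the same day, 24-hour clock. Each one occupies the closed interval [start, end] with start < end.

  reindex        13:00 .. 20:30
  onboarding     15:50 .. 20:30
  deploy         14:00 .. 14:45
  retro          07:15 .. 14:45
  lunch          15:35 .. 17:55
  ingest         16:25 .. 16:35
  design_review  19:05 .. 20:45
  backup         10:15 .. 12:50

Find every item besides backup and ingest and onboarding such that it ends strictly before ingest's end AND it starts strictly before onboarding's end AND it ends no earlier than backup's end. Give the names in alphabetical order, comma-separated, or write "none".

Conditions: its end is strictly before ingest's end (X.end < 16:35) AND its start is strictly before onboarding's end (X.start < 20:30) AND its end is no earlier than backup's end (X.end >= 12:50).
deploy: end 14:45 < 16:35? ✓; start 14:00 < 20:30? ✓; end 14:45 >= 12:50? ✓ → yes.
design_review: end 20:45 < 16:35? ✗; start 19:05 < 20:30? ✓; end 20:45 >= 12:50? ✓ → no.
lunch: end 17:55 < 16:35? ✗; start 15:35 < 20:30? ✓; end 17:55 >= 12:50? ✓ → no.
reindex: end 20:30 < 16:35? ✗; start 13:00 < 20:30? ✓; end 20:30 >= 12:50? ✓ → no.
retro: end 14:45 < 16:35? ✓; start 07:15 < 20:30? ✓; end 14:45 >= 12:50? ✓ → yes.
Result: deploy, retro.

deploy, retro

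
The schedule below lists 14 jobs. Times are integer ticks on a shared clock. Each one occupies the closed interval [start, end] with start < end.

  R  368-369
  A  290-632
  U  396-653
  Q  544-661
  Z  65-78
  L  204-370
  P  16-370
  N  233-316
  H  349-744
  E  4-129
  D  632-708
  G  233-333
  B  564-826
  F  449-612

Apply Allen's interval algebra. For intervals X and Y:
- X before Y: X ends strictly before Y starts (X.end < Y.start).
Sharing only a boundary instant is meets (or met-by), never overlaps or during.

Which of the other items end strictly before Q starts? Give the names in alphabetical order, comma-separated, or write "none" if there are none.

Target Q = [544, 661].
A [290, 632] → overlaps → no.
B [564, 826] → overlapped-by → no.
D [632, 708] → overlapped-by → no.
E [4, 129] → before → yes.
F [449, 612] → overlaps → no.
G [233, 333] → before → yes.
H [349, 744] → contains → no.
L [204, 370] → before → yes.
N [233, 316] → before → yes.
P [16, 370] → before → yes.
R [368, 369] → before → yes.
U [396, 653] → overlaps → no.
Z [65, 78] → before → yes.
Result: E, G, L, N, P, R, Z.

E, G, L, N, P, R, Z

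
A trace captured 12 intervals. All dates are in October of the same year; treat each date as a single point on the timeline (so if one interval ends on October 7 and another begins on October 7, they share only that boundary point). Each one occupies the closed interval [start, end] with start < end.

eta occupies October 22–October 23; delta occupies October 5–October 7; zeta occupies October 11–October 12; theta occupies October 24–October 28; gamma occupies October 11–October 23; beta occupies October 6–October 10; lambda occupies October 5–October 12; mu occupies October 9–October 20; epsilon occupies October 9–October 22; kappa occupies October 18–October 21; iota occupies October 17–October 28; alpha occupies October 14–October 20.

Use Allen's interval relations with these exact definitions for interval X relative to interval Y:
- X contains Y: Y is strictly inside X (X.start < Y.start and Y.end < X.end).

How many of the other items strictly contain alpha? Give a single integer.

2

Target alpha = [October 14, October 20].
beta [October 6, October 10] → before → no.
delta [October 5, October 7] → before → no.
epsilon [October 9, October 22] → contains → counts.
eta [October 22, October 23] → after → no.
gamma [October 11, October 23] → contains → counts.
iota [October 17, October 28] → overlapped-by → no.
kappa [October 18, October 21] → overlapped-by → no.
lambda [October 5, October 12] → before → no.
mu [October 9, October 20] → finished-by → no.
theta [October 24, October 28] → after → no.
zeta [October 11, October 12] → before → no.
Total: 2.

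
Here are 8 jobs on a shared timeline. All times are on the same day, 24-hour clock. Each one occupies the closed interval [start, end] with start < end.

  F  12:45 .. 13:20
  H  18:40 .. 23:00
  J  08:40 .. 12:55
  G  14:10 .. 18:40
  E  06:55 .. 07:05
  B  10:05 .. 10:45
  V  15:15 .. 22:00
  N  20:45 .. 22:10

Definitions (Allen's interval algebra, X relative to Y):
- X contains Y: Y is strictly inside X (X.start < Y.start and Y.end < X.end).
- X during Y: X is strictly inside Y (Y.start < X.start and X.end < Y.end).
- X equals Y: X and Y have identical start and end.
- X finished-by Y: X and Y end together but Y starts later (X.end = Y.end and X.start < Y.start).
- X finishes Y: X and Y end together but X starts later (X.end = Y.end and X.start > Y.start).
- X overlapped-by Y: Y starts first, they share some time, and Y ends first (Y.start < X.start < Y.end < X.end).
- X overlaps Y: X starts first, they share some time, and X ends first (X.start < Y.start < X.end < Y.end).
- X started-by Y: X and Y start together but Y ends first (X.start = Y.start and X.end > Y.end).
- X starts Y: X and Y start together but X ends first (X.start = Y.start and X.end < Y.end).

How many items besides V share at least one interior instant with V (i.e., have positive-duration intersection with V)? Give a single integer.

Target V = [15:15, 22:00].
B [10:05, 10:45] → before → no.
E [06:55, 07:05] → before → no.
F [12:45, 13:20] → before → no.
G [14:10, 18:40] → overlaps → counts.
H [18:40, 23:00] → overlapped-by → counts.
J [08:40, 12:55] → before → no.
N [20:45, 22:10] → overlapped-by → counts.
Total: 3.

3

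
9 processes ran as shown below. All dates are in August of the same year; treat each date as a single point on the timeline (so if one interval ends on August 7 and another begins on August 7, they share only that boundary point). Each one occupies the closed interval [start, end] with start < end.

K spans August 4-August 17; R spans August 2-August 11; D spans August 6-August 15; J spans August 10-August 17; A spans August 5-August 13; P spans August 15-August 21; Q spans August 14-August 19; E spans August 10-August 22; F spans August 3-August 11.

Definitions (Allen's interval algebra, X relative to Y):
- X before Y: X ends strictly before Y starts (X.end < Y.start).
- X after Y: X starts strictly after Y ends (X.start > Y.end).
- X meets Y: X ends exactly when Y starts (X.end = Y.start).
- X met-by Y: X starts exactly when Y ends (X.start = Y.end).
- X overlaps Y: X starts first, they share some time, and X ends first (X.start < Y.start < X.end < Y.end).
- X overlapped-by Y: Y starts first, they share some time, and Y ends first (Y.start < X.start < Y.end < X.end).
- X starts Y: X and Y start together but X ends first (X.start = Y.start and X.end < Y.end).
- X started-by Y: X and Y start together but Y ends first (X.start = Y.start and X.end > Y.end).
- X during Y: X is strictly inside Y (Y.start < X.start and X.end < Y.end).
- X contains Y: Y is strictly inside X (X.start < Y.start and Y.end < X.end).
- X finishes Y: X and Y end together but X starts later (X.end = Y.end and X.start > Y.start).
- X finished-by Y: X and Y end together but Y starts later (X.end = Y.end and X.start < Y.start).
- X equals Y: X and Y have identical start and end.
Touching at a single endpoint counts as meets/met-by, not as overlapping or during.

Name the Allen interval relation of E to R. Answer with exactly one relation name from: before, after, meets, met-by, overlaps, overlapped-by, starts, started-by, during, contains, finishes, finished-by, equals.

E = [August 10, August 22]; R = [August 2, August 11].
Compare endpoints: E.start > R.start, E.start < R.end, E.end > R.start, E.end > R.end.
That pattern is 'overlapped-by'.

overlapped-by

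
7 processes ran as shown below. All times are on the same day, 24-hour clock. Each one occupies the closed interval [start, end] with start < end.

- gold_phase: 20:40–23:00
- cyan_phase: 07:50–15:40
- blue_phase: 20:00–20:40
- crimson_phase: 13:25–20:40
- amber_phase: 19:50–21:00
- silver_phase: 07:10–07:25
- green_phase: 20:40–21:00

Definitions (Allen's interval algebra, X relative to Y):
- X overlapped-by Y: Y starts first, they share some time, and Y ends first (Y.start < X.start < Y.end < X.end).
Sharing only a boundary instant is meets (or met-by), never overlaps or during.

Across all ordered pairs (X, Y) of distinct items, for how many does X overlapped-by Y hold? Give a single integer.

3

Checking all 42 ordered pairs for relation 'overlapped-by'; matching pairs in alphabetical order:
(amber_phase, crimson_phase): amber_phase overlapped-by crimson_phase ✓
(crimson_phase, cyan_phase): crimson_phase overlapped-by cyan_phase ✓
(gold_phase, amber_phase): gold_phase overlapped-by amber_phase ✓
Count: 3.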